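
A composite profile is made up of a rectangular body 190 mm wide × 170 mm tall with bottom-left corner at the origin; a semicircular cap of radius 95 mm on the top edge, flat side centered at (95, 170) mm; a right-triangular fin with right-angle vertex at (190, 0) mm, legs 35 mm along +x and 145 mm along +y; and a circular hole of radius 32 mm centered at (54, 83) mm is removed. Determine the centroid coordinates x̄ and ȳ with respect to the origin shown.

Part | A | x̄ᵢ | ȳᵢ | A·x̄ᵢ | A·ȳᵢ
rectangular body | 32300.00 | 95.00 | 85.00 | 3068500.00 | 2745500.00
semicircular top | 14176.44 | 95.00 | 210.32 | 1346761.50 | 2981577.60
triangular fin | 2537.50 | 201.67 | 48.33 | 511729.17 | 122645.83
hole | -3216.99 | 54.00 | 83.00 | -173717.51 | -267010.24
Σ | 45796.95 |  |  | 4753273.16 | 5582713.19
x̄ = 4753273.16 / 45796.95 = 103.79 mm
ȳ = 5582713.19 / 45796.95 = 121.90 mm

x̄ = 103.79 mm, ȳ = 121.90 mm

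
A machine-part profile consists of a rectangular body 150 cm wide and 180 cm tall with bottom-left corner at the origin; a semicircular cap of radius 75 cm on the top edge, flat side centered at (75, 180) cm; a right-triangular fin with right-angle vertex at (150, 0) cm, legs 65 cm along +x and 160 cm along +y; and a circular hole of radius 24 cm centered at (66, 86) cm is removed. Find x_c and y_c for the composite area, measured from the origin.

x_c = 88.23 cm, y_c = 112.77 cm

rectangular body: A = 150 × 180 = 27000.00, centroid at (75.00, 90.00).
semicircular top: A = ½π·75² = 8835.73, centroid at (75.00, 211.83).
triangular fin: A = ½·65·160 = 5200.00, centroid at (171.67, 53.33).
hole: A = −π·24² = -1809.56, centroid at (66.00, 86.00).
ΣA = 39226.17 cm², ΣAx_c = 3460915.58 cm³, ΣAy_c = 4423392.68 cm³.
x_c = 3460915.58/39226.17 = 88.23 cm; y_c = 4423392.68/39226.17 = 112.77 cm.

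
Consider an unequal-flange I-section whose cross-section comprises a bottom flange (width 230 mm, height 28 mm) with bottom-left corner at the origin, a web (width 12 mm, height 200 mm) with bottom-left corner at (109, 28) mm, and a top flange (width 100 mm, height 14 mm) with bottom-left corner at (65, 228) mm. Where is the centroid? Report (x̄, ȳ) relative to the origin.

bottom flange: A = 230 × 28 = 6440.00, centroid at (115.00, 14.00).
web: A = 12 × 200 = 2400.00, centroid at (115.00, 128.00).
top flange: A = 100 × 14 = 1400.00, centroid at (115.00, 235.00).
ΣA = 10240.00 mm², ΣAx̄ = 1177600.00 mm³, ΣAȳ = 726360.00 mm³.
x̄ = 1177600.00/10240.00 = 115.00 mm; ȳ = 726360.00/10240.00 = 70.93 mm.

x̄ = 115.00 mm, ȳ = 70.93 mm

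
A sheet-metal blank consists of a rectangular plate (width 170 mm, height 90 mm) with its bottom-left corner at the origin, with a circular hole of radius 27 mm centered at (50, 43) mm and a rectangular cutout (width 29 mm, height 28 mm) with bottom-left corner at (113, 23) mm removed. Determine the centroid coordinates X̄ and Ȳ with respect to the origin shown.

Part | A | x̄ᵢ | ȳᵢ | A·x̄ᵢ | A·ȳᵢ
plate | 15300.00 | 85.00 | 45.00 | 1300500.00 | 688500.00
hole 1 | -2290.22 | 50.00 | 43.00 | -114511.05 | -98479.50
hole 2 | -812.00 | 127.50 | 37.00 | -103530.00 | -30044.00
Σ | 12197.78 |  |  | 1082458.95 | 559976.50
X̄ = 1082458.95 / 12197.78 = 88.74 mm
Ȳ = 559976.50 / 12197.78 = 45.91 mm

X̄ = 88.74 mm, Ȳ = 45.91 mm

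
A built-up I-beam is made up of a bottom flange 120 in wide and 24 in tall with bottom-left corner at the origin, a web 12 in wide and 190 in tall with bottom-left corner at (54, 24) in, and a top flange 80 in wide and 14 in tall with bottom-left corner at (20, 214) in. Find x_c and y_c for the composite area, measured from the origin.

x_c = 60.00 in, y_c = 88.12 in

bottom flange: A = 120 × 24 = 2880.00, centroid at (60.00, 12.00).
web: A = 12 × 190 = 2280.00, centroid at (60.00, 119.00).
top flange: A = 80 × 14 = 1120.00, centroid at (60.00, 221.00).
ΣA = 6280.00 in²
ΣAx_c = (2880.00)(60.00) + (2280.00)(60.00) + (1120.00)(60.00) = 376800.00 in³
ΣAy_c = (2880.00)(12.00) + (2280.00)(119.00) + (1120.00)(221.00) = 553400.00 in³
x_c = 376800.00 / 6280.00 = 60.00 in
y_c = 553400.00 / 6280.00 = 88.12 in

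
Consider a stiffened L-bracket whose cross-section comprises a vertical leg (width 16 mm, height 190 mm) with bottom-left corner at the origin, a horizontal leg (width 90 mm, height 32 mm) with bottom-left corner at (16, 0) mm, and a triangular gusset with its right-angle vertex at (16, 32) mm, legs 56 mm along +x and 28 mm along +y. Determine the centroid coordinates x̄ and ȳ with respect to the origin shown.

x̄ = 33.89 mm, ȳ = 54.79 mm

vertical leg: A = 16 × 190 = 3040.00, centroid at (8.00, 95.00).
horizontal leg: A = 90 × 32 = 2880.00, centroid at (61.00, 16.00).
gusset: A = ½·56·28 = 784.00, centroid at (34.67, 41.33).
ΣA = 6704.00 mm²
ΣAx̄ = (3040.00)(8.00) + (2880.00)(61.00) + (784.00)(34.67) = 227178.67 mm³
ΣAȳ = (3040.00)(95.00) + (2880.00)(16.00) + (784.00)(41.33) = 367285.33 mm³
x̄ = 227178.67 / 6704.00 = 33.89 mm
ȳ = 367285.33 / 6704.00 = 54.79 mm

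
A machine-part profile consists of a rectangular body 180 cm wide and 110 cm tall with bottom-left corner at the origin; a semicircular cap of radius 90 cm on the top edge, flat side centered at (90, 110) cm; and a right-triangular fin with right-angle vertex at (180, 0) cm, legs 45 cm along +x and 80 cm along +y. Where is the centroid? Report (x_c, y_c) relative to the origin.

Part | A | x̄ᵢ | ȳᵢ | A·x̄ᵢ | A·ȳᵢ
rectangular body | 19800.00 | 90.00 | 55.00 | 1782000.00 | 1089000.00
semicircular top | 12723.45 | 90.00 | 148.20 | 1145110.52 | 1885579.53
triangular fin | 1800.00 | 195.00 | 26.67 | 351000.00 | 48000.00
Σ | 34323.45 |  |  | 3278110.52 | 3022579.53
x_c = 3278110.52 / 34323.45 = 95.51 cm
y_c = 3022579.53 / 34323.45 = 88.06 cm

x_c = 95.51 cm, y_c = 88.06 cm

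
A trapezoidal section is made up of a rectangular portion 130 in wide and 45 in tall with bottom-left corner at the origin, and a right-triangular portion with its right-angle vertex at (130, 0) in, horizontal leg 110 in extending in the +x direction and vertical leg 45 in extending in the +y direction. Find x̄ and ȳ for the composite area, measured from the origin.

x̄ = 95.23 in, ȳ = 20.27 in

rectangular portion: A = 130 × 45 = 5850.00, centroid at (65.00, 22.50).
triangular portion: A = ½·110·45 = 2475.00, centroid at (166.67, 15.00).
ΣA = 8325.00 in²
ΣAx̄ = (5850.00)(65.00) + (2475.00)(166.67) = 792750.00 in³
ΣAȳ = (5850.00)(22.50) + (2475.00)(15.00) = 168750.00 in³
x̄ = 792750.00 / 8325.00 = 95.23 in
ȳ = 168750.00 / 8325.00 = 20.27 in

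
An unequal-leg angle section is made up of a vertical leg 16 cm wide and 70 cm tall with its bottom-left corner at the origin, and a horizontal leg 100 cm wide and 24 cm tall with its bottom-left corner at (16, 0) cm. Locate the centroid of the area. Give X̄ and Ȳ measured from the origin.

X̄ = 47.55 cm, Ȳ = 19.32 cm

vertical leg: A = 16 × 70 = 1120.00, centroid at (8.00, 35.00).
horizontal leg: A = 100 × 24 = 2400.00, centroid at (66.00, 12.00).
ΣA = 3520.00 cm²
ΣAX̄ = (1120.00)(8.00) + (2400.00)(66.00) = 167360.00 cm³
ΣAȲ = (1120.00)(35.00) + (2400.00)(12.00) = 68000.00 cm³
X̄ = 167360.00 / 3520.00 = 47.55 cm
Ȳ = 68000.00 / 3520.00 = 19.32 cm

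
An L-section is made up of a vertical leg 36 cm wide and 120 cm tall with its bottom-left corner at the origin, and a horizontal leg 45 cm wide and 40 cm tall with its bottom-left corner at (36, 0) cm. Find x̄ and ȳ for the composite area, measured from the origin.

x̄ = 29.91 cm, ȳ = 48.24 cm

Part | A | x̄ᵢ | ȳᵢ | A·x̄ᵢ | A·ȳᵢ
vertical leg | 4320.00 | 18.00 | 60.00 | 77760.00 | 259200.00
horizontal leg | 1800.00 | 58.50 | 20.00 | 105300.00 | 36000.00
Σ | 6120.00 |  |  | 183060.00 | 295200.00
x̄ = 183060.00 / 6120.00 = 29.91 cm
ȳ = 295200.00 / 6120.00 = 48.24 cm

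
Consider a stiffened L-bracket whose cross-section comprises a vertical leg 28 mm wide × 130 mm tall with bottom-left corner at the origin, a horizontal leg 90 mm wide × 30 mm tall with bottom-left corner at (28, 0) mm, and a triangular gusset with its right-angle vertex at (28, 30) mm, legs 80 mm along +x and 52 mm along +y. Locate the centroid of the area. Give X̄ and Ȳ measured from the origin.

Part | A | x̄ᵢ | ȳᵢ | A·x̄ᵢ | A·ȳᵢ
vertical leg | 3640.00 | 14.00 | 65.00 | 50960.00 | 236600.00
horizontal leg | 2700.00 | 73.00 | 15.00 | 197100.00 | 40500.00
gusset | 2080.00 | 54.67 | 47.33 | 113706.67 | 98453.33
Σ | 8420.00 |  |  | 361766.67 | 375553.33
X̄ = 361766.67 / 8420.00 = 42.97 mm
Ȳ = 375553.33 / 8420.00 = 44.60 mm

X̄ = 42.97 mm, Ȳ = 44.60 mm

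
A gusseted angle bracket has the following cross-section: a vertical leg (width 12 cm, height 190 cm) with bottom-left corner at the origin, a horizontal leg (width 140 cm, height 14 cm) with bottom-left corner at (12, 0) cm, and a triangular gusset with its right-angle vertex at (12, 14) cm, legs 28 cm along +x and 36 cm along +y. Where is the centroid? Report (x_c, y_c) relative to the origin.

vertical leg: A = 12 × 190 = 2280.00, centroid at (6.00, 95.00).
horizontal leg: A = 140 × 14 = 1960.00, centroid at (82.00, 7.00).
gusset: A = ½·28·36 = 504.00, centroid at (21.33, 26.00).
ΣA = 4744.00 cm²
ΣAx_c = (2280.00)(6.00) + (1960.00)(82.00) + (504.00)(21.33) = 185152.00 cm³
ΣAy_c = (2280.00)(95.00) + (1960.00)(7.00) + (504.00)(26.00) = 243424.00 cm³
x_c = 185152.00 / 4744.00 = 39.03 cm
y_c = 243424.00 / 4744.00 = 51.31 cm

x_c = 39.03 cm, y_c = 51.31 cm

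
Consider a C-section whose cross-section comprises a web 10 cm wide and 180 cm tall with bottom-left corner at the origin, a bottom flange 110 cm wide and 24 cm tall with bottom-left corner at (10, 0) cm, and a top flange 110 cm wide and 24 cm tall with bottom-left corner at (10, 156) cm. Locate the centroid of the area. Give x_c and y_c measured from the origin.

x_c = 49.75 cm, y_c = 90.00 cm

web: A = 10 × 180 = 1800.00, centroid at (5.00, 90.00).
bottom flange: A = 110 × 24 = 2640.00, centroid at (65.00, 12.00).
top flange: A = 110 × 24 = 2640.00, centroid at (65.00, 168.00).
ΣA = 7080.00 cm²
ΣAx_c = (1800.00)(5.00) + (2640.00)(65.00) + (2640.00)(65.00) = 352200.00 cm³
ΣAy_c = (1800.00)(90.00) + (2640.00)(12.00) + (2640.00)(168.00) = 637200.00 cm³
x_c = 352200.00 / 7080.00 = 49.75 cm
y_c = 637200.00 / 7080.00 = 90.00 cm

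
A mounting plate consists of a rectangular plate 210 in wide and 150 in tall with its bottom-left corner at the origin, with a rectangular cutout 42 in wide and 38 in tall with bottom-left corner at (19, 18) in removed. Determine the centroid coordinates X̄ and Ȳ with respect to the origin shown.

X̄ = 108.47 in, Ȳ = 77.03 in

plate: A = 210 × 150 = 31500.00, centroid at (105.00, 75.00).
hole: A = −(42 × 38) = -1596.00, centroid at (40.00, 37.00).
ΣA = 29904.00 in², ΣAX̄ = 3243660.00 in³, ΣAȲ = 2303448.00 in³.
X̄ = 3243660.00/29904.00 = 108.47 in; Ȳ = 2303448.00/29904.00 = 77.03 in.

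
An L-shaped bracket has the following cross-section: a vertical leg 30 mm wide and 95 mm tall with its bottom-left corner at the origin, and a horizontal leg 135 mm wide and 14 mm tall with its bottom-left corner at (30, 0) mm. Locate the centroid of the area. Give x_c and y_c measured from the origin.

x_c = 47.90 mm, y_c = 31.35 mm

Part | A | x̄ᵢ | ȳᵢ | A·x̄ᵢ | A·ȳᵢ
vertical leg | 2850.00 | 15.00 | 47.50 | 42750.00 | 135375.00
horizontal leg | 1890.00 | 97.50 | 7.00 | 184275.00 | 13230.00
Σ | 4740.00 |  |  | 227025.00 | 148605.00
x_c = 227025.00 / 4740.00 = 47.90 mm
y_c = 148605.00 / 4740.00 = 31.35 mm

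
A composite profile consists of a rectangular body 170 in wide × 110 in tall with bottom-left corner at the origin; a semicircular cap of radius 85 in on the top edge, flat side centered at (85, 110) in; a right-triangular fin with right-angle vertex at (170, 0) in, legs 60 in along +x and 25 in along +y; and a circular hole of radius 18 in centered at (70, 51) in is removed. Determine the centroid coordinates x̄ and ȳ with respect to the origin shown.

Part | A | x̄ᵢ | ȳᵢ | A·x̄ᵢ | A·ȳᵢ
rectangular body | 18700.00 | 85.00 | 55.00 | 1589500.00 | 1028500.00
semicircular top | 11349.00 | 85.00 | 146.08 | 964665.29 | 1657807.05
triangular fin | 750.00 | 190.00 | 8.33 | 142500.00 | 6250.00
hole | -1017.88 | 70.00 | 51.00 | -71251.32 | -51911.68
Σ | 29781.13 |  |  | 2625413.97 | 2640645.37
x̄ = 2625413.97 / 29781.13 = 88.16 in
ȳ = 2640645.37 / 29781.13 = 88.67 in

x̄ = 88.16 in, ȳ = 88.67 in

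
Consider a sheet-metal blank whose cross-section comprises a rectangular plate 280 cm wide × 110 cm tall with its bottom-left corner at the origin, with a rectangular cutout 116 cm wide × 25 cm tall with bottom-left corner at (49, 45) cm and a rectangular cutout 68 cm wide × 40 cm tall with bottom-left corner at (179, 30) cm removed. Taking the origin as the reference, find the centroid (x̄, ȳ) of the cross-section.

plate: A = 280 × 110 = 30800.00, centroid at (140.00, 55.00).
hole 1: A = −(116 × 25) = -2900.00, centroid at (107.00, 57.50).
hole 2: A = −(68 × 40) = -2720.00, centroid at (213.00, 50.00).
ΣA = 25180.00 cm², ΣAx̄ = 3422340.00 cm³, ΣAȳ = 1391250.00 cm³.
x̄ = 3422340.00/25180.00 = 135.92 cm; ȳ = 1391250.00/25180.00 = 55.25 cm.

x̄ = 135.92 cm, ȳ = 55.25 cm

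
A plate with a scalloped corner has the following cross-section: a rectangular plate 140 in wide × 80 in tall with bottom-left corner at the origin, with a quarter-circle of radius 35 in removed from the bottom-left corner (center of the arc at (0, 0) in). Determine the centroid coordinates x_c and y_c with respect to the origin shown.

plate: A = 140 × 80 = 11200.00, centroid at (70.00, 40.00).
removed quarter-circle: A = −¼π·35² = -962.11, centroid at (14.85, 14.85).
ΣA = 10237.89 in², ΣAx_c = 769708.33 in³, ΣAy_c = 433708.33 in³.
x_c = 769708.33/10237.89 = 75.18 in; y_c = 433708.33/10237.89 = 42.36 in.

x_c = 75.18 in, y_c = 42.36 in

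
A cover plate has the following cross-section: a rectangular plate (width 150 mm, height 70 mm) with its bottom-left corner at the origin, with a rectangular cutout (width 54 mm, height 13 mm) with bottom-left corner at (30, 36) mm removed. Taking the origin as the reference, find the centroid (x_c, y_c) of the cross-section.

Part | A | x̄ᵢ | ȳᵢ | A·x̄ᵢ | A·ȳᵢ
plate | 10500.00 | 75.00 | 35.00 | 787500.00 | 367500.00
hole | -702.00 | 57.00 | 42.50 | -40014.00 | -29835.00
Σ | 9798.00 |  |  | 747486.00 | 337665.00
x_c = 747486.00 / 9798.00 = 76.29 mm
y_c = 337665.00 / 9798.00 = 34.46 mm

x_c = 76.29 mm, y_c = 34.46 mm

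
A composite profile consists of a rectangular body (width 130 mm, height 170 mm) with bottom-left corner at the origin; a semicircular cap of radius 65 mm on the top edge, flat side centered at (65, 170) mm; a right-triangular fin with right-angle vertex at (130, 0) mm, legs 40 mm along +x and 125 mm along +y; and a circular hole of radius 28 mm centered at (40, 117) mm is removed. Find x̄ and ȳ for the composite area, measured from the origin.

x̄ = 73.95 mm, ȳ = 104.46 mm

rectangular body: A = 130 × 170 = 22100.00, centroid at (65.00, 85.00).
semicircular top: A = ½π·65² = 6636.61, centroid at (65.00, 197.59).
triangular fin: A = ½·40·125 = 2500.00, centroid at (143.33, 41.67).
hole: A = −π·28² = -2463.01, centroid at (40.00, 117.00).
ΣA = 28773.61 mm², ΣAx̄ = 2127692.93 mm³, ΣAȳ = 3005802.45 mm³.
x̄ = 2127692.93/28773.61 = 73.95 mm; ȳ = 3005802.45/28773.61 = 104.46 mm.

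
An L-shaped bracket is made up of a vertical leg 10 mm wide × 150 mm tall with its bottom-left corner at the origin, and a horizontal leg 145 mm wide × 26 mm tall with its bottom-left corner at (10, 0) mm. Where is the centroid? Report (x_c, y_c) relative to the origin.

Part | A | x̄ᵢ | ȳᵢ | A·x̄ᵢ | A·ȳᵢ
vertical leg | 1500.00 | 5.00 | 75.00 | 7500.00 | 112500.00
horizontal leg | 3770.00 | 82.50 | 13.00 | 311025.00 | 49010.00
Σ | 5270.00 |  |  | 318525.00 | 161510.00
x_c = 318525.00 / 5270.00 = 60.44 mm
y_c = 161510.00 / 5270.00 = 30.65 mm

x_c = 60.44 mm, y_c = 30.65 mm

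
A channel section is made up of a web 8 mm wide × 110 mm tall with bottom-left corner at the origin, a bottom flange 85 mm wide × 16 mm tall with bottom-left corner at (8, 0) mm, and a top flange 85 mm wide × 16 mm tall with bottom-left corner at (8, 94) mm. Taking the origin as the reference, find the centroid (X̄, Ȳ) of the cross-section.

X̄ = 39.13 mm, Ȳ = 55.00 mm

web: A = 8 × 110 = 880.00, centroid at (4.00, 55.00).
bottom flange: A = 85 × 16 = 1360.00, centroid at (50.50, 8.00).
top flange: A = 85 × 16 = 1360.00, centroid at (50.50, 102.00).
ΣA = 3600.00 mm², ΣAX̄ = 140880.00 mm³, ΣAȲ = 198000.00 mm³.
X̄ = 140880.00/3600.00 = 39.13 mm; Ȳ = 198000.00/3600.00 = 55.00 mm.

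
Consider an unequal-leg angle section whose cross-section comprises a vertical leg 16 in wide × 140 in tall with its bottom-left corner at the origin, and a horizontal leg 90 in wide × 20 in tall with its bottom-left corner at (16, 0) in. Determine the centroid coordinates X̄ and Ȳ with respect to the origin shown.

vertical leg: A = 16 × 140 = 2240.00, centroid at (8.00, 70.00).
horizontal leg: A = 90 × 20 = 1800.00, centroid at (61.00, 10.00).
ΣA = 4040.00 in²
ΣAX̄ = (2240.00)(8.00) + (1800.00)(61.00) = 127720.00 in³
ΣAȲ = (2240.00)(70.00) + (1800.00)(10.00) = 174800.00 in³
X̄ = 127720.00 / 4040.00 = 31.61 in
Ȳ = 174800.00 / 4040.00 = 43.27 in

X̄ = 31.61 in, Ȳ = 43.27 in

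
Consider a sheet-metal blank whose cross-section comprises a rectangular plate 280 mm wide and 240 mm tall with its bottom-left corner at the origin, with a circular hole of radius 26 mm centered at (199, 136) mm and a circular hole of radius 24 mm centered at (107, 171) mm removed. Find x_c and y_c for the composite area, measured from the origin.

plate: A = 280 × 240 = 67200.00, centroid at (140.00, 120.00).
hole 1: A = −π·26² = -2123.72, centroid at (199.00, 136.00).
hole 2: A = −π·24² = -1809.56, centroid at (107.00, 171.00).
ΣA = 63266.73 mm², ΣAx_c = 8791757.75 mm³, ΣAy_c = 7465740.23 mm³.
x_c = 8791757.75/63266.73 = 138.96 mm; y_c = 7465740.23/63266.73 = 118.00 mm.

x_c = 138.96 mm, y_c = 118.00 mm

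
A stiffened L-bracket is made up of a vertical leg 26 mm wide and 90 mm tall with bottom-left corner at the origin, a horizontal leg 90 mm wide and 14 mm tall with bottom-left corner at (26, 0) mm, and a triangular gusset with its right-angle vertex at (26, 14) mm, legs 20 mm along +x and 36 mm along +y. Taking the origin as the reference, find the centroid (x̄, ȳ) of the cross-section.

x̄ = 33.24 mm, ȳ = 31.18 mm

Part | A | x̄ᵢ | ȳᵢ | A·x̄ᵢ | A·ȳᵢ
vertical leg | 2340.00 | 13.00 | 45.00 | 30420.00 | 105300.00
horizontal leg | 1260.00 | 71.00 | 7.00 | 89460.00 | 8820.00
gusset | 360.00 | 32.67 | 26.00 | 11760.00 | 9360.00
Σ | 3960.00 |  |  | 131640.00 | 123480.00
x̄ = 131640.00 / 3960.00 = 33.24 mm
ȳ = 123480.00 / 3960.00 = 31.18 mm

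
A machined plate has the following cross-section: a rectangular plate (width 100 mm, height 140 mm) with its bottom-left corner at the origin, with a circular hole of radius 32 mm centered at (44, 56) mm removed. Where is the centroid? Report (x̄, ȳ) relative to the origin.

x̄ = 51.79 mm, ȳ = 74.18 mm

plate: A = 100 × 140 = 14000.00, centroid at (50.00, 70.00).
hole: A = −π·32² = -3216.99, centroid at (44.00, 56.00).
ΣA = 10783.01 mm², ΣAx̄ = 558452.40 mm³, ΣAȳ = 799848.51 mm³.
x̄ = 558452.40/10783.01 = 51.79 mm; ȳ = 799848.51/10783.01 = 74.18 mm.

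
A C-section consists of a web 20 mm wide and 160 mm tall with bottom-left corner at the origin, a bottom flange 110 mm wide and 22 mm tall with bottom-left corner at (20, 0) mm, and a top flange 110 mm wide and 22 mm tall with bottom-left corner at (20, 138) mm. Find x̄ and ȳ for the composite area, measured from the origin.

x̄ = 49.13 mm, ȳ = 80.00 mm

web: A = 20 × 160 = 3200.00, centroid at (10.00, 80.00).
bottom flange: A = 110 × 22 = 2420.00, centroid at (75.00, 11.00).
top flange: A = 110 × 22 = 2420.00, centroid at (75.00, 149.00).
ΣA = 8040.00 mm²
ΣAx̄ = (3200.00)(10.00) + (2420.00)(75.00) + (2420.00)(75.00) = 395000.00 mm³
ΣAȳ = (3200.00)(80.00) + (2420.00)(11.00) + (2420.00)(149.00) = 643200.00 mm³
x̄ = 395000.00 / 8040.00 = 49.13 mm
ȳ = 643200.00 / 8040.00 = 80.00 mm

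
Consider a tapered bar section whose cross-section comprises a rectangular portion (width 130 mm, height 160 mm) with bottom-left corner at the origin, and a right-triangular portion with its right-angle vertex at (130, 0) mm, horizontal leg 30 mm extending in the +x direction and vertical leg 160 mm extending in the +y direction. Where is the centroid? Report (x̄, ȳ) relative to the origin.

x̄ = 72.76 mm, ȳ = 77.24 mm

rectangular portion: A = 130 × 160 = 20800.00, centroid at (65.00, 80.00).
triangular portion: A = ½·30·160 = 2400.00, centroid at (140.00, 53.33).
ΣA = 23200.00 mm²
ΣAx̄ = (20800.00)(65.00) + (2400.00)(140.00) = 1688000.00 mm³
ΣAȳ = (20800.00)(80.00) + (2400.00)(53.33) = 1792000.00 mm³
x̄ = 1688000.00 / 23200.00 = 72.76 mm
ȳ = 1792000.00 / 23200.00 = 77.24 mm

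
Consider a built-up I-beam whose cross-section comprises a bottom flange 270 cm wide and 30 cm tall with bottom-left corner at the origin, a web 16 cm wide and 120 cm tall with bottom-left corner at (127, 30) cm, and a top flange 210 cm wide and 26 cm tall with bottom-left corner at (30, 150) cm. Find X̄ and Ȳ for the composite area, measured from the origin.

X̄ = 135.00 cm, Ȳ = 76.50 cm

Part | A | x̄ᵢ | ȳᵢ | A·x̄ᵢ | A·ȳᵢ
bottom flange | 8100.00 | 135.00 | 15.00 | 1093500.00 | 121500.00
web | 1920.00 | 135.00 | 90.00 | 259200.00 | 172800.00
top flange | 5460.00 | 135.00 | 163.00 | 737100.00 | 889980.00
Σ | 15480.00 |  |  | 2089800.00 | 1184280.00
X̄ = 2089800.00 / 15480.00 = 135.00 cm
Ȳ = 1184280.00 / 15480.00 = 76.50 cm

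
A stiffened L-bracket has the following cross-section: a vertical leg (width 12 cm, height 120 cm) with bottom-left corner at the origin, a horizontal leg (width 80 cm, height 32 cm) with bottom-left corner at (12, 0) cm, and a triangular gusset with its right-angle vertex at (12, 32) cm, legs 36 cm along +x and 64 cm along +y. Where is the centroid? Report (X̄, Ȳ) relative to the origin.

vertical leg: A = 12 × 120 = 1440.00, centroid at (6.00, 60.00).
horizontal leg: A = 80 × 32 = 2560.00, centroid at (52.00, 16.00).
gusset: A = ½·36·64 = 1152.00, centroid at (24.00, 53.33).
ΣA = 5152.00 cm², ΣAX̄ = 169408.00 cm³, ΣAȲ = 188800.00 cm³.
X̄ = 169408.00/5152.00 = 32.88 cm; Ȳ = 188800.00/5152.00 = 36.65 cm.

X̄ = 32.88 cm, Ȳ = 36.65 cm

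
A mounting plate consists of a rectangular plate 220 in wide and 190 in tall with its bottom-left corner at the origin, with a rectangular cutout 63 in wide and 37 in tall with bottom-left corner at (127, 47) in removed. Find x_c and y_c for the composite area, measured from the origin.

x_c = 107.14 in, y_c = 96.74 in

Part | A | x̄ᵢ | ȳᵢ | A·x̄ᵢ | A·ȳᵢ
plate | 41800.00 | 110.00 | 95.00 | 4598000.00 | 3971000.00
hole | -2331.00 | 158.50 | 65.50 | -369463.50 | -152680.50
Σ | 39469.00 |  |  | 4228536.50 | 3818319.50
x_c = 4228536.50 / 39469.00 = 107.14 in
y_c = 3818319.50 / 39469.00 = 96.74 in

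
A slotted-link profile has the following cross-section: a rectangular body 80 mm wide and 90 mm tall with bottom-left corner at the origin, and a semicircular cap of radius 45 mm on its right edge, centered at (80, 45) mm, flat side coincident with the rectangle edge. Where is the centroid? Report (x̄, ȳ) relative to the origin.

rectangular body: A = 80 × 90 = 7200.00, centroid at (40.00, 45.00).
semicircular end: A = ½π·45² = 3180.86, centroid at (99.10, 45.00).
ΣA = 10380.86 mm², ΣAx̄ = 603219.00 mm³, ΣAȳ = 467138.82 mm³.
x̄ = 603219.00/10380.86 = 58.11 mm; ȳ = 467138.82/10380.86 = 45.00 mm.

x̄ = 58.11 mm, ȳ = 45.00 mm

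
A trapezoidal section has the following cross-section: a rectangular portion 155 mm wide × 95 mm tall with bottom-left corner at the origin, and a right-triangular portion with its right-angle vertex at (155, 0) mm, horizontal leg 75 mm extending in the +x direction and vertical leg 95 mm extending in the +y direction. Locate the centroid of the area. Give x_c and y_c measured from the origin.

x_c = 97.47 mm, y_c = 44.42 mm

rectangular portion: A = 155 × 95 = 14725.00, centroid at (77.50, 47.50).
triangular portion: A = ½·75·95 = 3562.50, centroid at (180.00, 31.67).
ΣA = 18287.50 mm²
ΣAx_c = (14725.00)(77.50) + (3562.50)(180.00) = 1782437.50 mm³
ΣAy_c = (14725.00)(47.50) + (3562.50)(31.67) = 812250.00 mm³
x_c = 1782437.50 / 18287.50 = 97.47 mm
y_c = 812250.00 / 18287.50 = 44.42 mm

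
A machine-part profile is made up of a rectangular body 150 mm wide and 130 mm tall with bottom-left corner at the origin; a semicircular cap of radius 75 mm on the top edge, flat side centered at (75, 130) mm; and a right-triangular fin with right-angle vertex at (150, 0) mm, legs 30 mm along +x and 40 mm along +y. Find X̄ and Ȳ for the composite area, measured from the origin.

X̄ = 76.76 mm, Ȳ = 93.50 mm

Part | A | x̄ᵢ | ȳᵢ | A·x̄ᵢ | A·ȳᵢ
rectangular body | 19500.00 | 75.00 | 65.00 | 1462500.00 | 1267500.00
semicircular top | 8835.73 | 75.00 | 161.83 | 662679.70 | 1429894.81
triangular fin | 600.00 | 160.00 | 13.33 | 96000.00 | 8000.00
Σ | 28935.73 |  |  | 2221179.70 | 2705394.81
X̄ = 2221179.70 / 28935.73 = 76.76 mm
Ȳ = 2705394.81 / 28935.73 = 93.50 mm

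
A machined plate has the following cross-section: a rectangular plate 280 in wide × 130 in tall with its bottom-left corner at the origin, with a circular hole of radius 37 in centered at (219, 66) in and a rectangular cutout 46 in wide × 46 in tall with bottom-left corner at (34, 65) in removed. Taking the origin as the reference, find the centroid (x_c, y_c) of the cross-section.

x_c = 134.53 in, y_c = 63.23 in

plate: A = 280 × 130 = 36400.00, centroid at (140.00, 65.00).
hole 1: A = −π·37² = -4300.84, centroid at (219.00, 66.00).
hole 2: A = −(46 × 46) = -2116.00, centroid at (57.00, 88.00).
ΣA = 29983.16 in², ΣAx_c = 4033503.96 in³, ΣAy_c = 1895936.54 in³.
x_c = 4033503.96/29983.16 = 134.53 in; y_c = 1895936.54/29983.16 = 63.23 in.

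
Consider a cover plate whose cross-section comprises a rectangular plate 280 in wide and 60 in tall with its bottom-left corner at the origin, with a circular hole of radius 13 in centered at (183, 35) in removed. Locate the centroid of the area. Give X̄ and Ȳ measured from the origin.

plate: A = 280 × 60 = 16800.00, centroid at (140.00, 30.00).
hole: A = −π·13² = -530.93, centroid at (183.00, 35.00).
ΣA = 16269.07 in²
ΣAX̄ = (16800.00)(140.00) + (-530.93)(183.00) = 2254839.96 in³
ΣAȲ = (16800.00)(30.00) + (-530.93)(35.00) = 485417.48 in³
X̄ = 2254839.96 / 16269.07 = 138.60 in
Ȳ = 485417.48 / 16269.07 = 29.84 in

X̄ = 138.60 in, Ȳ = 29.84 in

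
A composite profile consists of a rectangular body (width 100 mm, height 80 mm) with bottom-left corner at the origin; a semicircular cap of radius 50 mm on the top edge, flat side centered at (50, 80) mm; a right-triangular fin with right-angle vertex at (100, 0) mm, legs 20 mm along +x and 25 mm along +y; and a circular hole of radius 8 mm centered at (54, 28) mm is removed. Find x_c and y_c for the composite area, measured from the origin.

x_c = 51.12 mm, y_c = 59.62 mm

rectangular body: A = 100 × 80 = 8000.00, centroid at (50.00, 40.00).
semicircular top: A = ½π·50² = 3926.99, centroid at (50.00, 101.22).
triangular fin: A = ½·20·25 = 250.00, centroid at (106.67, 8.33).
hole: A = −π·8² = -201.06, centroid at (54.00, 28.00).
ΣA = 11975.93 mm², ΣAx_c = 612158.86 mm³, ΣAy_c = 713946.20 mm³.
x_c = 612158.86/11975.93 = 51.12 mm; y_c = 713946.20/11975.93 = 59.62 mm.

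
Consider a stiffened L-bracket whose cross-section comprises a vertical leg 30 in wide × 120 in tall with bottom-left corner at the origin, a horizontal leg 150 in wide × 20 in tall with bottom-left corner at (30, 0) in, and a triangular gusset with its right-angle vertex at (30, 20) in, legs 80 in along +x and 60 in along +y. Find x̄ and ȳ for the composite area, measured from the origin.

x̄ = 56.11 in, ȳ = 38.00 in

Part | A | x̄ᵢ | ȳᵢ | A·x̄ᵢ | A·ȳᵢ
vertical leg | 3600.00 | 15.00 | 60.00 | 54000.00 | 216000.00
horizontal leg | 3000.00 | 105.00 | 10.00 | 315000.00 | 30000.00
gusset | 2400.00 | 56.67 | 40.00 | 136000.00 | 96000.00
Σ | 9000.00 |  |  | 505000.00 | 342000.00
x̄ = 505000.00 / 9000.00 = 56.11 in
ȳ = 342000.00 / 9000.00 = 38.00 in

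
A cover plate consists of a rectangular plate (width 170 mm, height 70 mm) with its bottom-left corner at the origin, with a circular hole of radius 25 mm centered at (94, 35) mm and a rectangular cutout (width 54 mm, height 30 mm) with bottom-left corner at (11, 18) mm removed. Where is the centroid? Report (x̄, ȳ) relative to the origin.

x̄ = 92.03 mm, ȳ = 35.39 mm

plate: A = 170 × 70 = 11900.00, centroid at (85.00, 35.00).
hole 1: A = −π·25² = -1963.50, centroid at (94.00, 35.00).
hole 2: A = −(54 × 30) = -1620.00, centroid at (38.00, 33.00).
ΣA = 8316.50 mm², ΣAx̄ = 765371.43 mm³, ΣAȳ = 294317.66 mm³.
x̄ = 765371.43/8316.50 = 92.03 mm; ȳ = 294317.66/8316.50 = 35.39 mm.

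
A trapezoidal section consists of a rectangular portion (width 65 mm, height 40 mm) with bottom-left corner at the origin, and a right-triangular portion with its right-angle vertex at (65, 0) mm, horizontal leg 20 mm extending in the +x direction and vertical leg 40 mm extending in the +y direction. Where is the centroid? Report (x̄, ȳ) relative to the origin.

rectangular portion: A = 65 × 40 = 2600.00, centroid at (32.50, 20.00).
triangular portion: A = ½·20·40 = 400.00, centroid at (71.67, 13.33).
ΣA = 3000.00 mm²
ΣAx̄ = (2600.00)(32.50) + (400.00)(71.67) = 113166.67 mm³
ΣAȳ = (2600.00)(20.00) + (400.00)(13.33) = 57333.33 mm³
x̄ = 113166.67 / 3000.00 = 37.72 mm
ȳ = 57333.33 / 3000.00 = 19.11 mm

x̄ = 37.72 mm, ȳ = 19.11 mm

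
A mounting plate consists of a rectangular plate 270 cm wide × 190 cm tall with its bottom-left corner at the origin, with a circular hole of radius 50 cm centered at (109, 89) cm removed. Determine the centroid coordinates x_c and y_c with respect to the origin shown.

plate: A = 270 × 190 = 51300.00, centroid at (135.00, 95.00).
hole: A = −π·50² = -7853.98, centroid at (109.00, 89.00).
ΣA = 43446.02 cm², ΣAx_c = 6069416.00 cm³, ΣAy_c = 4174495.63 cm³.
x_c = 6069416.00/43446.02 = 139.70 cm; y_c = 4174495.63/43446.02 = 96.08 cm.

x_c = 139.70 cm, y_c = 96.08 cm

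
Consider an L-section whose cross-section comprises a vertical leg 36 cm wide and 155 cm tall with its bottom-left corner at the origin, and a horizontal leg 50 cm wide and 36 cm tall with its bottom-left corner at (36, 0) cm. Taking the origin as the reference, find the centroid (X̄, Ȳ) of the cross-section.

X̄ = 28.49 cm, Ȳ = 62.99 cm

vertical leg: A = 36 × 155 = 5580.00, centroid at (18.00, 77.50).
horizontal leg: A = 50 × 36 = 1800.00, centroid at (61.00, 18.00).
ΣA = 7380.00 cm²
ΣAX̄ = (5580.00)(18.00) + (1800.00)(61.00) = 210240.00 cm³
ΣAȲ = (5580.00)(77.50) + (1800.00)(18.00) = 464850.00 cm³
X̄ = 210240.00 / 7380.00 = 28.49 cm
Ȳ = 464850.00 / 7380.00 = 62.99 cm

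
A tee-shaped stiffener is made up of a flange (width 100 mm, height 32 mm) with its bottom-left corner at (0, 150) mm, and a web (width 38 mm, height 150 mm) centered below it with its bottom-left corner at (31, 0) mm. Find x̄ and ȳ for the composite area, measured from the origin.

web: A = 38 × 150 = 5700.00, centroid at (50.00, 75.00).
flange: A = 100 × 32 = 3200.00, centroid at (50.00, 166.00).
ΣA = 8900.00 mm²
ΣAx̄ = (5700.00)(50.00) + (3200.00)(50.00) = 445000.00 mm³
ΣAȳ = (5700.00)(75.00) + (3200.00)(166.00) = 958700.00 mm³
x̄ = 445000.00 / 8900.00 = 50.00 mm
ȳ = 958700.00 / 8900.00 = 107.72 mm

x̄ = 50.00 mm, ȳ = 107.72 mm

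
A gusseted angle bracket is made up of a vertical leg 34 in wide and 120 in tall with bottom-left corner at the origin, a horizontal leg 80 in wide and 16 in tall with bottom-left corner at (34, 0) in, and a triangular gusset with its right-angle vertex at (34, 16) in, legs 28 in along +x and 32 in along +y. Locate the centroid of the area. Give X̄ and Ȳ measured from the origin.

vertical leg: A = 34 × 120 = 4080.00, centroid at (17.00, 60.00).
horizontal leg: A = 80 × 16 = 1280.00, centroid at (74.00, 8.00).
gusset: A = ½·28·32 = 448.00, centroid at (43.33, 26.67).
ΣA = 5808.00 in²
ΣAX̄ = (4080.00)(17.00) + (1280.00)(74.00) + (448.00)(43.33) = 183493.33 in³
ΣAȲ = (4080.00)(60.00) + (1280.00)(8.00) + (448.00)(26.67) = 266986.67 in³
X̄ = 183493.33 / 5808.00 = 31.59 in
Ȳ = 266986.67 / 5808.00 = 45.97 in

X̄ = 31.59 in, Ȳ = 45.97 in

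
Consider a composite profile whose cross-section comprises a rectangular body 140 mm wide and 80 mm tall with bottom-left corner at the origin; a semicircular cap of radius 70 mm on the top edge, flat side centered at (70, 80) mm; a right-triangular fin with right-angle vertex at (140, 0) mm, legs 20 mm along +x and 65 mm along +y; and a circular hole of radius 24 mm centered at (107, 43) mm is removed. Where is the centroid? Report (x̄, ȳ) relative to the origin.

x̄ = 69.03 mm, ȳ = 69.27 mm

Part | A | x̄ᵢ | ȳᵢ | A·x̄ᵢ | A·ȳᵢ
rectangular body | 11200.00 | 70.00 | 40.00 | 784000.00 | 448000.00
semicircular top | 7696.90 | 70.00 | 109.71 | 538783.14 | 844418.83
triangular fin | 650.00 | 146.67 | 21.67 | 95333.33 | 14083.33
hole | -1809.56 | 107.00 | 43.00 | -193622.64 | -77810.97
Σ | 17737.34 |  |  | 1224493.83 | 1228691.19
x̄ = 1224493.83 / 17737.34 = 69.03 mm
ȳ = 1228691.19 / 17737.34 = 69.27 mm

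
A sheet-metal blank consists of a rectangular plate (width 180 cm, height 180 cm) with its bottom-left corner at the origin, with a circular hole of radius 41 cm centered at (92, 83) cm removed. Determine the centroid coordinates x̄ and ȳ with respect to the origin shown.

x̄ = 89.61 cm, ȳ = 91.36 cm

plate: A = 180 × 180 = 32400.00, centroid at (90.00, 90.00).
hole: A = −π·41² = -5281.02, centroid at (92.00, 83.00).
ΣA = 27118.98 cm²
ΣAx̄ = (32400.00)(90.00) + (-5281.02)(92.00) = 2430146.41 cm³
ΣAȳ = (32400.00)(90.00) + (-5281.02)(83.00) = 2477675.57 cm³
x̄ = 2430146.41 / 27118.98 = 89.61 cm
ȳ = 2477675.57 / 27118.98 = 91.36 cm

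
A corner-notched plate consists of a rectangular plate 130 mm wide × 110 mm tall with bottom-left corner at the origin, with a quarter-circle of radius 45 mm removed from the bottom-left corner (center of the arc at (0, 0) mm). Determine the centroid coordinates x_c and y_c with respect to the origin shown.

plate: A = 130 × 110 = 14300.00, centroid at (65.00, 55.00).
removed quarter-circle: A = −¼π·45² = -1590.43, centroid at (19.10, 19.10).
ΣA = 12709.57 mm², ΣAx_c = 899125.00 mm³, ΣAy_c = 756125.00 mm³.
x_c = 899125.00/12709.57 = 70.74 mm; y_c = 756125.00/12709.57 = 59.49 mm.

x_c = 70.74 mm, y_c = 59.49 mm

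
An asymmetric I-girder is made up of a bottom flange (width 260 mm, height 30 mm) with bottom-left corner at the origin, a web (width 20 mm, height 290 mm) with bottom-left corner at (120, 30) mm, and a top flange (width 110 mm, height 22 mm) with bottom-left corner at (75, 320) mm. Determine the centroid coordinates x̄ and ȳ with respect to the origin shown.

bottom flange: A = 260 × 30 = 7800.00, centroid at (130.00, 15.00).
web: A = 20 × 290 = 5800.00, centroid at (130.00, 175.00).
top flange: A = 110 × 22 = 2420.00, centroid at (130.00, 331.00).
ΣA = 16020.00 mm²
ΣAx̄ = (7800.00)(130.00) + (5800.00)(130.00) + (2420.00)(130.00) = 2082600.00 mm³
ΣAȳ = (7800.00)(15.00) + (5800.00)(175.00) + (2420.00)(331.00) = 1933020.00 mm³
x̄ = 2082600.00 / 16020.00 = 130.00 mm
ȳ = 1933020.00 / 16020.00 = 120.66 mm

x̄ = 130.00 mm, ȳ = 120.66 mm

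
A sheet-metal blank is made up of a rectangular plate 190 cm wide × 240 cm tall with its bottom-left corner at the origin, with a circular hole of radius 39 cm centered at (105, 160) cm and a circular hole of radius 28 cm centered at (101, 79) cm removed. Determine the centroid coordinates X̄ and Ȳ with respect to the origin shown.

plate: A = 190 × 240 = 45600.00, centroid at (95.00, 120.00).
hole 1: A = −π·39² = -4778.36, centroid at (105.00, 160.00).
hole 2: A = −π·28² = -2463.01, centroid at (101.00, 79.00).
ΣA = 38358.63 cm²
ΣAX̄ = (45600.00)(95.00) + (-4778.36)(105.00) + (-2463.01)(101.00) = 3581508.07 cm³
ΣAȲ = (45600.00)(120.00) + (-4778.36)(160.00) + (-2463.01)(79.00) = 4512884.33 cm³
X̄ = 3581508.07 / 38358.63 = 93.37 cm
Ȳ = 4512884.33 / 38358.63 = 117.65 cm

X̄ = 93.37 cm, Ȳ = 117.65 cm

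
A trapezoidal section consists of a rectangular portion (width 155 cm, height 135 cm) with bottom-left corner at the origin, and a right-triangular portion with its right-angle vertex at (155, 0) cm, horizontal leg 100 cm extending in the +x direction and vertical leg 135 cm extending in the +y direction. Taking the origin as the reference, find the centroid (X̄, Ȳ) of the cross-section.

X̄ = 104.53 cm, Ȳ = 62.01 cm

rectangular portion: A = 155 × 135 = 20925.00, centroid at (77.50, 67.50).
triangular portion: A = ½·100·135 = 6750.00, centroid at (188.33, 45.00).
ΣA = 27675.00 cm², ΣAX̄ = 2892937.50 cm³, ΣAȲ = 1716187.50 cm³.
X̄ = 2892937.50/27675.00 = 104.53 cm; Ȳ = 1716187.50/27675.00 = 62.01 cm.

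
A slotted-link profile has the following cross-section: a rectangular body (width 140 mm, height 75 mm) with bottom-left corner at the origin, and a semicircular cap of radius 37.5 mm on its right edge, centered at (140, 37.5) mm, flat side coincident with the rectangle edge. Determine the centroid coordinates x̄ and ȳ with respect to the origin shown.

rectangular body: A = 140 × 75 = 10500.00, centroid at (70.00, 37.50).
semicircular end: A = ½π·37.5² = 2208.93, centroid at (155.92, 37.50).
ΣA = 12708.93 mm², ΣAx̄ = 1079406.78 mm³, ΣAȳ = 476584.96 mm³.
x̄ = 1079406.78/12708.93 = 84.93 mm; ȳ = 476584.96/12708.93 = 37.50 mm.

x̄ = 84.93 mm, ȳ = 37.50 mm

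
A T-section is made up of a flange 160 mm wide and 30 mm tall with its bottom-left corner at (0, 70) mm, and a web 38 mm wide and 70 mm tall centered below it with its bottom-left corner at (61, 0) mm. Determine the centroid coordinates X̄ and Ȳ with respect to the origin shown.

Part | A | x̄ᵢ | ȳᵢ | A·x̄ᵢ | A·ȳᵢ
web | 2660.00 | 80.00 | 35.00 | 212800.00 | 93100.00
flange | 4800.00 | 80.00 | 85.00 | 384000.00 | 408000.00
Σ | 7460.00 |  |  | 596800.00 | 501100.00
X̄ = 596800.00 / 7460.00 = 80.00 mm
Ȳ = 501100.00 / 7460.00 = 67.17 mm

X̄ = 80.00 mm, Ȳ = 67.17 mm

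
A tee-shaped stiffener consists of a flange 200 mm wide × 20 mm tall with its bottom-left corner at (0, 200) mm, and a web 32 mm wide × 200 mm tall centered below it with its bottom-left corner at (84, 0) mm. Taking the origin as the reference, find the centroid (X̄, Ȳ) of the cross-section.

Part | A | x̄ᵢ | ȳᵢ | A·x̄ᵢ | A·ȳᵢ
web | 6400.00 | 100.00 | 100.00 | 640000.00 | 640000.00
flange | 4000.00 | 100.00 | 210.00 | 400000.00 | 840000.00
Σ | 10400.00 |  |  | 1040000.00 | 1480000.00
X̄ = 1040000.00 / 10400.00 = 100.00 mm
Ȳ = 1480000.00 / 10400.00 = 142.31 mm

X̄ = 100.00 mm, Ȳ = 142.31 mm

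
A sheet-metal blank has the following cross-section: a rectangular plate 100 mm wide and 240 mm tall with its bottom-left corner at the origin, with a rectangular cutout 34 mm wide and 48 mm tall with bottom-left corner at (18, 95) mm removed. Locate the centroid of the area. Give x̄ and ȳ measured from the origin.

plate: A = 100 × 240 = 24000.00, centroid at (50.00, 120.00).
hole: A = −(34 × 48) = -1632.00, centroid at (35.00, 119.00).
ΣA = 22368.00 mm²
ΣAx̄ = (24000.00)(50.00) + (-1632.00)(35.00) = 1142880.00 mm³
ΣAȳ = (24000.00)(120.00) + (-1632.00)(119.00) = 2685792.00 mm³
x̄ = 1142880.00 / 22368.00 = 51.09 mm
ȳ = 2685792.00 / 22368.00 = 120.07 mm

x̄ = 51.09 mm, ȳ = 120.07 mm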